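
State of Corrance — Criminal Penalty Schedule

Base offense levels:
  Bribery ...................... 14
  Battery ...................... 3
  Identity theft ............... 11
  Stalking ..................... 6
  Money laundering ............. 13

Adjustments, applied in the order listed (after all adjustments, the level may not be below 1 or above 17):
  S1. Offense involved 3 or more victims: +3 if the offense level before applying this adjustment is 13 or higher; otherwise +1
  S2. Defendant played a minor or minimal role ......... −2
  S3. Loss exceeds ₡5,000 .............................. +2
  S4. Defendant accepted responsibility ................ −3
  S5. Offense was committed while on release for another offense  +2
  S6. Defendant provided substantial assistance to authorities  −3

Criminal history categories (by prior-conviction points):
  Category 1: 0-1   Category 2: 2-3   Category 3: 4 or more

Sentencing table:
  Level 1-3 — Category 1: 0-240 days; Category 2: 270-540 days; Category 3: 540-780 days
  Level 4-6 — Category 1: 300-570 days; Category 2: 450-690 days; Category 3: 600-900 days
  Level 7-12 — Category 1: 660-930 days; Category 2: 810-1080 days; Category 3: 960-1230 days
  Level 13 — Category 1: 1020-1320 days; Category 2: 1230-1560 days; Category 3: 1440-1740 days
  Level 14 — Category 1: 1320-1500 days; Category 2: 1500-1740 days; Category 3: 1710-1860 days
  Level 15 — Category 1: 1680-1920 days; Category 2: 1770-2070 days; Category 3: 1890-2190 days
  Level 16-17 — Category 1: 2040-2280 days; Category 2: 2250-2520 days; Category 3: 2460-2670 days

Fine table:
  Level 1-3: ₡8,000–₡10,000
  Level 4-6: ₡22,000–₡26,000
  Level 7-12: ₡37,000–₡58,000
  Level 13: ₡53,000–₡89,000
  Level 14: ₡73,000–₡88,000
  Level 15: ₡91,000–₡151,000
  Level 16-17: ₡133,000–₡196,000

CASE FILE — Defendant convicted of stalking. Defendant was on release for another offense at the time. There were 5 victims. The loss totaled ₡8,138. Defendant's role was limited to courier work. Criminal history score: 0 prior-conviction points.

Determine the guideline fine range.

₡37,000–₡58,000

Base offense level for stalking: 6.
S1 applies (level before this adjustment is 6 < 13, so +1): 6 + 1 = 7.
S2 applies: 7 − 2 = 5.
S3 applies: 5 + 2 = 7.
S5 applies: 7 + 2 = 9.
S6 does not apply.
Final offense level: 9.
Level 9 falls in the 7-12 band.
Fine table: Level 7-12 → ₡37,000–₡58,000.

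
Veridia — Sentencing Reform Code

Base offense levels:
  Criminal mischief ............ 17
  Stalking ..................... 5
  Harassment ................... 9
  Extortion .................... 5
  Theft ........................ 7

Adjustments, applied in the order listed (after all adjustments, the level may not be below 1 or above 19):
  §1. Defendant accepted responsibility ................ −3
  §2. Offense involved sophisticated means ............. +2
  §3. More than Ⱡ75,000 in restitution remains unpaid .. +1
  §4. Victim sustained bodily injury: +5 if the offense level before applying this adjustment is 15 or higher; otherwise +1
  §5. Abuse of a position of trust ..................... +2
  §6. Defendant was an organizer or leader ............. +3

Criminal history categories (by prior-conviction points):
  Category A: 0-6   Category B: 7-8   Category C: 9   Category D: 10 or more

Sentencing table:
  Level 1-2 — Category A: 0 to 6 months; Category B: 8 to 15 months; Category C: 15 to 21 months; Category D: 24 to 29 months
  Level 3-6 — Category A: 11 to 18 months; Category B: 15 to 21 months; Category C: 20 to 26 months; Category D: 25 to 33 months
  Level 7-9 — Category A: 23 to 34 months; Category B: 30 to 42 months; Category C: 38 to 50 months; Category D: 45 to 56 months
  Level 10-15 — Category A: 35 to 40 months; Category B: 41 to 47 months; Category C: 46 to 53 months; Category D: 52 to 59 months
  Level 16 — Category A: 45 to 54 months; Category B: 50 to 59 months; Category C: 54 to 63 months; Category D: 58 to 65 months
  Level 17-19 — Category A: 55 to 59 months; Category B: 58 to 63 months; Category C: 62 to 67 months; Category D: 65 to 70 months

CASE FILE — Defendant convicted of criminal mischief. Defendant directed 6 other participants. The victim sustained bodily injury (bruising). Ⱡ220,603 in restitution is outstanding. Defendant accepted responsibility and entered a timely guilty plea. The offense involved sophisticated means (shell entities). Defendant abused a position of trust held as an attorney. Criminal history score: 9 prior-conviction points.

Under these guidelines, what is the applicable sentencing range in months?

62-67 months

Base offense level for criminal mischief: 17.
§1 applies: 17 − 3 = 14.
§2 applies: 14 + 2 = 16.
§3 applies: 16 + 1 = 17.
§4 applies (level before this adjustment is 17 ≥ 15, so +5): 17 + 5 = 22.
§5 applies: 22 + 2 = 24.
§6 applies: 24 + 3 = 27.
Level 27 exceeds the maximum of 19; capped at 19.
Final offense level: 19.
Criminal history: 9 prior points → Category C (9).
Level 19 falls in the 17-19 band.
Grid: Level 17-19 × Category C = 62-67 months.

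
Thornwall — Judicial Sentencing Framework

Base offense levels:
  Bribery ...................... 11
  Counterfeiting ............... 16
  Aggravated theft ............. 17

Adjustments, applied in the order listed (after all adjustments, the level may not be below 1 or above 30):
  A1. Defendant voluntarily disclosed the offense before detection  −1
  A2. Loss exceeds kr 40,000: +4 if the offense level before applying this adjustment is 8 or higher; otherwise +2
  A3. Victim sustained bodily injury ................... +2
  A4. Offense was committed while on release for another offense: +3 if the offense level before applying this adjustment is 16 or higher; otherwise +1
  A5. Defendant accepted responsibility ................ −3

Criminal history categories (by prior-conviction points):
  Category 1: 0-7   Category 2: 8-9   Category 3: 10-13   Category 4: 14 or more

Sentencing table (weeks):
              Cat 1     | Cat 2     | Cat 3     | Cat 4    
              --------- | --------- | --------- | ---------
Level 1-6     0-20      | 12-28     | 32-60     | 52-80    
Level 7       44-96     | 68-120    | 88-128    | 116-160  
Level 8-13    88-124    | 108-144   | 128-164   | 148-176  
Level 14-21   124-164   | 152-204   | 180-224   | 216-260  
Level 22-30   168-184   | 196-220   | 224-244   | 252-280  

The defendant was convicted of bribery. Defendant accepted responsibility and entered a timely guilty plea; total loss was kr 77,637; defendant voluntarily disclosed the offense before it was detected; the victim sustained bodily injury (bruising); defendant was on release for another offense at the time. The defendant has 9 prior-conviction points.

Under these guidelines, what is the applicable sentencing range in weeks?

Base offense level for bribery: 11.
A1 applies: 11 − 1 = 10.
A2 applies (level before this adjustment is 10 ≥ 8, so +4): 10 + 4 = 14.
A3 applies: 14 + 2 = 16.
A4 applies (level before this adjustment is 16 ≥ 16, so +3): 16 + 3 = 19.
A5 applies: 19 − 3 = 16.
Final offense level: 16.
Criminal history: 9 prior points → Category 2 (8-9).
Level 16 falls in the 14-21 band.
Grid: Level 14-21 × Category 2 = 152-204 weeks.

152-204 weeks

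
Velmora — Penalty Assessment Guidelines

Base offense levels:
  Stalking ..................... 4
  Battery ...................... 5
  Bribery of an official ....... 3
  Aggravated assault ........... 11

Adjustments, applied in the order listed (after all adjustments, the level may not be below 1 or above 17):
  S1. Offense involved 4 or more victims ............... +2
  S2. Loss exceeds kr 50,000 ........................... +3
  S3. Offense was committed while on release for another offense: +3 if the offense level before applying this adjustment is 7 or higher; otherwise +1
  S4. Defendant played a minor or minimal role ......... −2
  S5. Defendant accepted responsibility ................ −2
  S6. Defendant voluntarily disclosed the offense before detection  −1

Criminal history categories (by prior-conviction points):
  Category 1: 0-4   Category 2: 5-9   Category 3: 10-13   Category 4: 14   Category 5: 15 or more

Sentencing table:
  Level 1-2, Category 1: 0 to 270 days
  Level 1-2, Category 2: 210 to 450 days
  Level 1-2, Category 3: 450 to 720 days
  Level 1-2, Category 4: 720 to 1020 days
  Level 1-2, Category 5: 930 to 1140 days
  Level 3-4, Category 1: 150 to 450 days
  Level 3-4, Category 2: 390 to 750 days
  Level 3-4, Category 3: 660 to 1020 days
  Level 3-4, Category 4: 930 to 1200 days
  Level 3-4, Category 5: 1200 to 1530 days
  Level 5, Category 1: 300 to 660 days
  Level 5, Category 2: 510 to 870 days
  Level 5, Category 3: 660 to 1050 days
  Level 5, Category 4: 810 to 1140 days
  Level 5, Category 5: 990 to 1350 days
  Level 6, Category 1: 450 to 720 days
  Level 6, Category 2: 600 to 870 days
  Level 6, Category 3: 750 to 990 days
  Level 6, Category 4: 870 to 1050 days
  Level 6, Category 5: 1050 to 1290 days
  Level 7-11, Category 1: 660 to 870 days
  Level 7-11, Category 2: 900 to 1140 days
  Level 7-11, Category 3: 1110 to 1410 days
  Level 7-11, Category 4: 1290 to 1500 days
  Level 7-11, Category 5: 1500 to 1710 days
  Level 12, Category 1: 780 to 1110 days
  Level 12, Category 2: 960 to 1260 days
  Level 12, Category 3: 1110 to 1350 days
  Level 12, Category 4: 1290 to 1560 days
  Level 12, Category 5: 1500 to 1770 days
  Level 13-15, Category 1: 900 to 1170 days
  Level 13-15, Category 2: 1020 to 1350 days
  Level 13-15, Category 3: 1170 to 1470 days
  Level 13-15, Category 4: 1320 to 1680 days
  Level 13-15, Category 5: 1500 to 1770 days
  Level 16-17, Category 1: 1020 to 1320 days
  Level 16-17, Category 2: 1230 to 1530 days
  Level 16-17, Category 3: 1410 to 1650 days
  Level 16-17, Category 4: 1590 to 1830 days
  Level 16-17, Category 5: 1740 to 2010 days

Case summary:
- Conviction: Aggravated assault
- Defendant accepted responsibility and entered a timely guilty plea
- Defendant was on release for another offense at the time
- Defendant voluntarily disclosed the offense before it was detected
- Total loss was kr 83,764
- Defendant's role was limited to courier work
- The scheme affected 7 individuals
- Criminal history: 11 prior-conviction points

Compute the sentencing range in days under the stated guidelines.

Base offense level for aggravated assault: 11.
S1 applies: 11 + 2 = 13.
S2 applies: 13 + 3 = 16.
S3 applies (level before this adjustment is 16 ≥ 7, so +3): 16 + 3 = 19.
S4 applies: 19 − 2 = 17.
S5 applies: 17 − 2 = 15.
S6 applies: 15 − 1 = 14.
Final offense level: 14.
Criminal history: 11 prior points → Category 3 (10-13).
Level 14 falls in the 13-15 band.
Grid: Level 13-15 × Category 3 = 1170-1470 days.

1170-1470 days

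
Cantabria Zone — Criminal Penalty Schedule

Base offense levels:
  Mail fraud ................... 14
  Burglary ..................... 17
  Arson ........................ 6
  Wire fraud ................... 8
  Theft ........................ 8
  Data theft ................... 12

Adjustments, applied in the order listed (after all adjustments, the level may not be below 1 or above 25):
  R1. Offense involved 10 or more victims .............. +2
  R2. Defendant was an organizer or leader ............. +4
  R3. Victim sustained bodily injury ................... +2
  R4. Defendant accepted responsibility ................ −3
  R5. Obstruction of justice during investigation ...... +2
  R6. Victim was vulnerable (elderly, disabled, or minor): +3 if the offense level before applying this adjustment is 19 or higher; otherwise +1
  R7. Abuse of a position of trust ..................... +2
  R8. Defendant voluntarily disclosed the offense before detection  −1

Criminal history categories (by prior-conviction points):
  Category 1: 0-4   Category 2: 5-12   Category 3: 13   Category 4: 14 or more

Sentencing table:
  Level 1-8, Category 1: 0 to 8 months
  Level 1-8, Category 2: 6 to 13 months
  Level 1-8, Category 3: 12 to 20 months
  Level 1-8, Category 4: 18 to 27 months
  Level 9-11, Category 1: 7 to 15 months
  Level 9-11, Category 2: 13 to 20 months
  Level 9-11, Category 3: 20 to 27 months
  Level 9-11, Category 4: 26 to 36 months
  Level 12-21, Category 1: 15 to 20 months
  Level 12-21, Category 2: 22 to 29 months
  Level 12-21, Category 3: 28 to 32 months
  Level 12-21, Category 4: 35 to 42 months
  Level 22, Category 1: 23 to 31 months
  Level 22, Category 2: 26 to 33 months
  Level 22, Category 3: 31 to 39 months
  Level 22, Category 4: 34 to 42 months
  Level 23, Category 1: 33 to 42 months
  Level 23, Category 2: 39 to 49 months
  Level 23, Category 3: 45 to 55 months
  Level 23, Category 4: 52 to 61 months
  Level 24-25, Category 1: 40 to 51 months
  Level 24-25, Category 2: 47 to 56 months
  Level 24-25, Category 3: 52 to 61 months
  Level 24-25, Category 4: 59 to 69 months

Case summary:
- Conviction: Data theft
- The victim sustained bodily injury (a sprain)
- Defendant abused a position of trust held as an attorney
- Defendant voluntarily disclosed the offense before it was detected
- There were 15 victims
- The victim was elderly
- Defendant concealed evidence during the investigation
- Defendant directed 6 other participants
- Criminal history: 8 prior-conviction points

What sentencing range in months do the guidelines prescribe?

Base offense level for data theft: 12.
R1 applies: 12 + 2 = 14.
R2 applies: 14 + 4 = 18.
R3 applies: 18 + 2 = 20.
R4 does not apply.
R5 applies: 20 + 2 = 22.
R6 applies (level before this adjustment is 22 ≥ 19, so +3): 22 + 3 = 25.
R7 applies: 25 + 2 = 27.
R8 applies: 27 − 1 = 26.
Level 26 exceeds the maximum of 25; capped at 25.
Final offense level: 25.
Criminal history: 8 prior points → Category 2 (5-12).
Level 25 falls in the 24-25 band.
Grid: Level 24-25 × Category 2 = 47-56 months.

47-56 months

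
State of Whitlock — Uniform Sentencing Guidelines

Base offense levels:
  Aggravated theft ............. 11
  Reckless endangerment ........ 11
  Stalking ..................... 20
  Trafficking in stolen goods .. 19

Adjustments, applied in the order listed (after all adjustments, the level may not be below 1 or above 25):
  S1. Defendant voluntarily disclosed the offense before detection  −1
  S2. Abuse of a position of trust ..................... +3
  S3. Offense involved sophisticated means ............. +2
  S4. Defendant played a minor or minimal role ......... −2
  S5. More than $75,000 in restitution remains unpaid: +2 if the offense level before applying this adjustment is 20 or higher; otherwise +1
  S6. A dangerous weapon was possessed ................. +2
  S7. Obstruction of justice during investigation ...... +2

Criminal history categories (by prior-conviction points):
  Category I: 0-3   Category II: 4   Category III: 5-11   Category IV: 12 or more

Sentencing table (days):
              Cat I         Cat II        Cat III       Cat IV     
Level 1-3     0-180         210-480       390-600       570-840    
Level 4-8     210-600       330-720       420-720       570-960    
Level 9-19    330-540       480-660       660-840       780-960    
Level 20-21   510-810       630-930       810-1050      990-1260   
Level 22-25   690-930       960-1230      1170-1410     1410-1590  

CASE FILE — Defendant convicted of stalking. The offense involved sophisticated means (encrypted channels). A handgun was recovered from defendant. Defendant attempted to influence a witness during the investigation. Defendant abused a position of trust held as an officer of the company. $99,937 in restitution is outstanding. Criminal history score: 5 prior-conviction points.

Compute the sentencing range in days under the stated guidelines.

Base offense level for stalking: 20.
S1 does not apply.
S2 applies: 20 + 3 = 23.
S3 applies: 23 + 2 = 25.
S4 does not apply.
S5 applies (level before this adjustment is 25 ≥ 20, so +2): 25 + 2 = 27.
S6 applies: 27 + 2 = 29.
S7 applies: 29 + 2 = 31.
Level 31 exceeds the maximum of 25; capped at 25.
Final offense level: 25.
Criminal history: 5 prior points → Category III (5-11).
Level 25 falls in the 22-25 band.
Grid: Level 22-25 × Category III = 1170-1410 days.

1170-1410 days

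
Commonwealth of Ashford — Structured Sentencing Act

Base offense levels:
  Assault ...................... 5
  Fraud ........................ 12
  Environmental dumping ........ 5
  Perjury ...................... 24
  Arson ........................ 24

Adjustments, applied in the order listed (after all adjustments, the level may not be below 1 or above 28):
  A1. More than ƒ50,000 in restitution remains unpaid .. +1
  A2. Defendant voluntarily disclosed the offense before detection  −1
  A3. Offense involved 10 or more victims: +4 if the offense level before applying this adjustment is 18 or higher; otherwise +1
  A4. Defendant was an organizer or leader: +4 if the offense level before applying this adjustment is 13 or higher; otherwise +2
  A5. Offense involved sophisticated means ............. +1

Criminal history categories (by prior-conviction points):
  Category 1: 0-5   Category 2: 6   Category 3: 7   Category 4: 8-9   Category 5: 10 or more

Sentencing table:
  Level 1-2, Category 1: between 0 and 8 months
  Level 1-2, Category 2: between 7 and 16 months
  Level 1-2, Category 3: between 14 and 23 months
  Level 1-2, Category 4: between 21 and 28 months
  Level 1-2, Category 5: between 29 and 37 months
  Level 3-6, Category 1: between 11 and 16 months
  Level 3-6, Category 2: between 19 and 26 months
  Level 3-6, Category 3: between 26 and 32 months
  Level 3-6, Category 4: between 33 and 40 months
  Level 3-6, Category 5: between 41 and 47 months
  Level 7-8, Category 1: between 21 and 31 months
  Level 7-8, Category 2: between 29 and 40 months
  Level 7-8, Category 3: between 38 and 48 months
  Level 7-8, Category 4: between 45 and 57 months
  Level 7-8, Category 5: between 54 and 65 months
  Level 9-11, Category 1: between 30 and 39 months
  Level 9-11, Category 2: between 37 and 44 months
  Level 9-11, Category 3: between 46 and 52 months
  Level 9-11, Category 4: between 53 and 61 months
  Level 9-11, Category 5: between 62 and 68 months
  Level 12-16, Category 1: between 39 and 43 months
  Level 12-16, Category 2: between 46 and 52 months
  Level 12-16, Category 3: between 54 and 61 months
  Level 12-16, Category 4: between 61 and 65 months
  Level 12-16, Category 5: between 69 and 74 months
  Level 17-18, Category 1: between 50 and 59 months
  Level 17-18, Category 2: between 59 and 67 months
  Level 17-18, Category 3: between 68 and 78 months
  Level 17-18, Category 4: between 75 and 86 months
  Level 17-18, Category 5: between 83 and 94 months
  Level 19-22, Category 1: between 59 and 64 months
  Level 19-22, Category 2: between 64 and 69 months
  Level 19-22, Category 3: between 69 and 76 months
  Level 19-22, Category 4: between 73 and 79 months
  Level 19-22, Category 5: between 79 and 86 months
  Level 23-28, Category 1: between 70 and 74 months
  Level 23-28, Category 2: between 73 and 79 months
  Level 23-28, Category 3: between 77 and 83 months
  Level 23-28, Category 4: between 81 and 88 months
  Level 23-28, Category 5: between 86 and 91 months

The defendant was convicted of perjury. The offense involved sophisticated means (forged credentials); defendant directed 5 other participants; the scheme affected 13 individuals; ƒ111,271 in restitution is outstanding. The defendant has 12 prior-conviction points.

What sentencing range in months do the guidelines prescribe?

86-91 months

Base offense level for perjury: 24.
A1 applies: 24 + 1 = 25.
A3 applies (level before this adjustment is 25 ≥ 18, so +4): 25 + 4 = 29.
A4 applies (level before this adjustment is 29 ≥ 13, so +4): 29 + 4 = 33.
A5 applies: 33 + 1 = 34.
Level 34 exceeds the maximum of 28; capped at 28.
Final offense level: 28.
Criminal history: 12 prior points → Category 5 (10+).
Level 28 falls in the 23-28 band.
Grid: Level 23-28 × Category 5 = 86-91 months.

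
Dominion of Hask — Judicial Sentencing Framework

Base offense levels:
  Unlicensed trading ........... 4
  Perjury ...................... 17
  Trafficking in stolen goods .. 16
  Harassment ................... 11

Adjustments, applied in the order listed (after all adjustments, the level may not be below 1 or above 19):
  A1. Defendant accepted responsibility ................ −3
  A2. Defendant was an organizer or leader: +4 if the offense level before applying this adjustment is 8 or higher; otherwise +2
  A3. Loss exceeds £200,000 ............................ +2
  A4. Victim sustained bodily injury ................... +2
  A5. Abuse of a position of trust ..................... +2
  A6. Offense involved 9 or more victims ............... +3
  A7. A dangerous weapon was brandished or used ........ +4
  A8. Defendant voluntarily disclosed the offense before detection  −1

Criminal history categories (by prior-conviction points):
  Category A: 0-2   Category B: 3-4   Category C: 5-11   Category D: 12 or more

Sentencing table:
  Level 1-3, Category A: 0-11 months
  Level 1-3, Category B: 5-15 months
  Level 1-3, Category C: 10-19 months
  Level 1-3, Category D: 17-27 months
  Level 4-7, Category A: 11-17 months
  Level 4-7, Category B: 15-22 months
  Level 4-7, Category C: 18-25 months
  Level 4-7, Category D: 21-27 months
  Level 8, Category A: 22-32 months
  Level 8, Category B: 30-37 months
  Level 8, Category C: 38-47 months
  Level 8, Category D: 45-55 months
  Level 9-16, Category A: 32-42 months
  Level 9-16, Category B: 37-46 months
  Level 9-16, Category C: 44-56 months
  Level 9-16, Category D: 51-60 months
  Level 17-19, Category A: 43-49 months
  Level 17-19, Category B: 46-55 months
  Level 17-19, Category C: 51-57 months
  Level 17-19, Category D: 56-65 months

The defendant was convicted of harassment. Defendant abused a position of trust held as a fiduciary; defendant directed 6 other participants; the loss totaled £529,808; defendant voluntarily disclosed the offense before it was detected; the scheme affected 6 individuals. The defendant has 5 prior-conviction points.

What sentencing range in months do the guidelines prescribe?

51-57 months

Base offense level for harassment: 11.
A2 applies (level before this adjustment is 11 ≥ 8, so +4): 11 + 4 = 15.
A3 applies: 15 + 2 = 17.
A5 applies: 17 + 2 = 19.
A7 does not apply.
A8 applies: 19 − 1 = 18.
Final offense level: 18.
Criminal history: 5 prior points → Category C (5-11).
Level 18 falls in the 17-19 band.
Grid: Level 17-19 × Category C = 51-57 months.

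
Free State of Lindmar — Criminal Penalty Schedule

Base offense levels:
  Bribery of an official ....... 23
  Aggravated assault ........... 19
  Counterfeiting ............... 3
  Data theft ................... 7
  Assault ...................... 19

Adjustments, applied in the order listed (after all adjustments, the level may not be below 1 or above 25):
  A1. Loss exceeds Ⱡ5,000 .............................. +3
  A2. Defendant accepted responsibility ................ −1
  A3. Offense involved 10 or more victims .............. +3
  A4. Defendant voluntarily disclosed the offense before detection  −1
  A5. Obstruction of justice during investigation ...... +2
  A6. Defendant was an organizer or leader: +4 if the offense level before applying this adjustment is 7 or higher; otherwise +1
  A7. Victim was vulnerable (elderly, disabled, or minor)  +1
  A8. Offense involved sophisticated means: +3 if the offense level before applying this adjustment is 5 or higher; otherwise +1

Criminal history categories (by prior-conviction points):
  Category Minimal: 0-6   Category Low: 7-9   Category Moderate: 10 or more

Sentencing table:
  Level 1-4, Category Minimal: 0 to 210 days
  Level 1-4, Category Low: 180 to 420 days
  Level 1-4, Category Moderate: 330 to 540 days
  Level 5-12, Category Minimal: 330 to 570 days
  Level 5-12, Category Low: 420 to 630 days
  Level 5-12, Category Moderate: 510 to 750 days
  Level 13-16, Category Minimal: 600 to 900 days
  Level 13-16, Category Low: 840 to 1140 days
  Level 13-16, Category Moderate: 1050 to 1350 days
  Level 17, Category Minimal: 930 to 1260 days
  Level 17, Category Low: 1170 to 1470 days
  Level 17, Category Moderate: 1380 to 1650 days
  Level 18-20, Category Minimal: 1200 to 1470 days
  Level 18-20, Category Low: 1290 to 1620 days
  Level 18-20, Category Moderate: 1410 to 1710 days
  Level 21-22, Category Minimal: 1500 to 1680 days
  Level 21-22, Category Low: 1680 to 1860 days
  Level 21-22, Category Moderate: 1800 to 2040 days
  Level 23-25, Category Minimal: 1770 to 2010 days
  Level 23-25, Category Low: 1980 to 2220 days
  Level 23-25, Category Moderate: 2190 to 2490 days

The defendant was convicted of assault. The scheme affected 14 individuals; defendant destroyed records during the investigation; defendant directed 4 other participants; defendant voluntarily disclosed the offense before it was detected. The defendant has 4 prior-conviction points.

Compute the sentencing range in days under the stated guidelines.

1770-2010 days

Base offense level for assault: 19.
A1 does not apply.
A3 applies: 19 + 3 = 22.
A4 applies: 22 − 1 = 21.
A5 applies: 21 + 2 = 23.
A6 applies (level before this adjustment is 23 ≥ 7, so +4): 23 + 4 = 27.
Level 27 exceeds the maximum of 25; capped at 25.
Final offense level: 25.
Criminal history: 4 prior points → Category Minimal (0-6).
Level 25 falls in the 23-25 band.
Grid: Level 23-25 × Category Minimal = 1770-2010 days.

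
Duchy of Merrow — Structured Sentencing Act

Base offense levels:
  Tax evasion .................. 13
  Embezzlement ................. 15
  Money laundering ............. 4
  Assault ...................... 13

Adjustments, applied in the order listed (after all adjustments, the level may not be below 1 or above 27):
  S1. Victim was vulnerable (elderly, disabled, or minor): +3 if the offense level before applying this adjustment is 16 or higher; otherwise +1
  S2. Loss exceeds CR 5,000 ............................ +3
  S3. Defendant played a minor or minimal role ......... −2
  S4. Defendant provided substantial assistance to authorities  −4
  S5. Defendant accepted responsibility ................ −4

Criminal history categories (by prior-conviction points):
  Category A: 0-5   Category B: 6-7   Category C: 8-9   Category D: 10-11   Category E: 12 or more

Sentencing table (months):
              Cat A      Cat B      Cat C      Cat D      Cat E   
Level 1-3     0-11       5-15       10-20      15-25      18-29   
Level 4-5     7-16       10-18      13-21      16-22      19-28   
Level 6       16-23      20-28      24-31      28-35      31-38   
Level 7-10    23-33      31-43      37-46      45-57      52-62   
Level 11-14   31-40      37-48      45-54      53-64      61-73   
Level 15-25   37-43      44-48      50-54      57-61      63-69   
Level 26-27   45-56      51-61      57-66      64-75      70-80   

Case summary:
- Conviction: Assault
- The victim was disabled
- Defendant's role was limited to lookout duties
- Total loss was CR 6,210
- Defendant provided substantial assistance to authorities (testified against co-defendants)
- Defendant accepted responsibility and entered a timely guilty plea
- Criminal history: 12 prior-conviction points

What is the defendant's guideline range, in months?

52-62 months

Base offense level for assault: 13.
S1 applies (level before this adjustment is 13 < 16, so +1): 13 + 1 = 14.
S2 applies: 14 + 3 = 17.
S3 applies: 17 − 2 = 15.
S4 applies: 15 − 4 = 11.
S5 applies: 11 − 4 = 7.
Final offense level: 7.
Criminal history: 12 prior points → Category E (12+).
Level 7 falls in the 7-10 band.
Grid: Level 7-10 × Category E = 52-62 months.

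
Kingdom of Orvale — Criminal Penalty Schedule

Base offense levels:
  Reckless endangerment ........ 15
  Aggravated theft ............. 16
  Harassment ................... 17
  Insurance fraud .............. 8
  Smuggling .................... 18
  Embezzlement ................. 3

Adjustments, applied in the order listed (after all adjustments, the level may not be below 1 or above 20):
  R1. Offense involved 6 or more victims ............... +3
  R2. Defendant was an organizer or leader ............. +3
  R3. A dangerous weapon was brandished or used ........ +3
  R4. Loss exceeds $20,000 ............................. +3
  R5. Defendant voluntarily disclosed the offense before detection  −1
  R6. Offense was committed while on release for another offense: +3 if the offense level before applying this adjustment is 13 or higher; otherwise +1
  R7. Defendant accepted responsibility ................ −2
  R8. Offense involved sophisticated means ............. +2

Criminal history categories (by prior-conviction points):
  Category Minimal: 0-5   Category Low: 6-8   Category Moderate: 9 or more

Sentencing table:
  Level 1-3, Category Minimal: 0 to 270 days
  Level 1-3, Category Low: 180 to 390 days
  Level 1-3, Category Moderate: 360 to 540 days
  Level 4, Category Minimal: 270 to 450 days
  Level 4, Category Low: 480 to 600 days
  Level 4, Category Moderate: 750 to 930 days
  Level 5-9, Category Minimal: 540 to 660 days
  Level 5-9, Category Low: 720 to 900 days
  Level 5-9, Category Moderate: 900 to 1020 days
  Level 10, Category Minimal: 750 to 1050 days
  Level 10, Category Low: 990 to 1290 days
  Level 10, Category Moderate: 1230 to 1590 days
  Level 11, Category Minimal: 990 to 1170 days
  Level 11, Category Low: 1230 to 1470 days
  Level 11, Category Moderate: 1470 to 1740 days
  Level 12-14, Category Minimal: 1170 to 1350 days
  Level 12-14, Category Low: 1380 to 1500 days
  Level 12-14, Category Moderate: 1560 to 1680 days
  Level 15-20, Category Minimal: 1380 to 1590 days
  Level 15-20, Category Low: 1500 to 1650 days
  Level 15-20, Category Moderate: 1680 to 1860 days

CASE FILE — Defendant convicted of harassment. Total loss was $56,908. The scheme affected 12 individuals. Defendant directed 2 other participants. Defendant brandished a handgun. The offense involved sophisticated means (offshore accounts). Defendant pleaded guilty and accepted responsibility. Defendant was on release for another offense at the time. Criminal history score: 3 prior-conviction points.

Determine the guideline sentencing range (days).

1380-1590 days

Base offense level for harassment: 17.
R1 applies: 17 + 3 = 20.
R2 applies: 20 + 3 = 23.
R3 applies: 23 + 3 = 26.
R4 applies: 26 + 3 = 29.
R5 does not apply.
R6 applies (level before this adjustment is 29 ≥ 13, so +3): 29 + 3 = 32.
R7 applies: 32 − 2 = 30.
R8 applies: 30 + 2 = 32.
Level 32 exceeds the maximum of 20; capped at 20.
Final offense level: 20.
Criminal history: 3 prior points → Category Minimal (0-5).
Level 20 falls in the 15-20 band.
Grid: Level 15-20 × Category Minimal = 1380-1590 days.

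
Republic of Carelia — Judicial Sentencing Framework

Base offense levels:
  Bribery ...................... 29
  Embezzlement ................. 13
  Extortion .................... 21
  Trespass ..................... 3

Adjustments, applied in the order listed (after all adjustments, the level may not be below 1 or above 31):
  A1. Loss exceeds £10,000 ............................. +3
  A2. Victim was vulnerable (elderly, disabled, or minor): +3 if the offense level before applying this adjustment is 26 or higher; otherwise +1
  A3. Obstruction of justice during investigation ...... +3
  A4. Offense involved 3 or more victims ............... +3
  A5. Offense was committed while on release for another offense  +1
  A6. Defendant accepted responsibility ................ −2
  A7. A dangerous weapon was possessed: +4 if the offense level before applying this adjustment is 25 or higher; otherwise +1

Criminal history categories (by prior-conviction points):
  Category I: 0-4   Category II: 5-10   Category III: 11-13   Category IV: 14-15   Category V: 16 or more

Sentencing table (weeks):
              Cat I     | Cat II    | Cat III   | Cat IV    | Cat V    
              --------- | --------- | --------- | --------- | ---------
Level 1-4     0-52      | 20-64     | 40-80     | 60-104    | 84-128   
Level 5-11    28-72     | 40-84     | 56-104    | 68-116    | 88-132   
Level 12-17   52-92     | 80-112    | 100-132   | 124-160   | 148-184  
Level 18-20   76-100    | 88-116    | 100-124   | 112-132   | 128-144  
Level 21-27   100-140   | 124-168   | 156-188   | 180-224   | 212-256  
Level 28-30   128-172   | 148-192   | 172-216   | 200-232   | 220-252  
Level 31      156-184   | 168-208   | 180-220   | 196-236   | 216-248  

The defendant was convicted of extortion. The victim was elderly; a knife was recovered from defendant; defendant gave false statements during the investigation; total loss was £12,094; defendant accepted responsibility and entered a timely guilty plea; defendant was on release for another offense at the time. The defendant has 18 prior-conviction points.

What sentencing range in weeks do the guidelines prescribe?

Base offense level for extortion: 21.
A1 applies: 21 + 3 = 24.
A2 applies (level before this adjustment is 24 < 26, so +1): 24 + 1 = 25.
A3 applies: 25 + 3 = 28.
A5 applies: 28 + 1 = 29.
A6 applies: 29 − 2 = 27.
A7 applies (level before this adjustment is 27 ≥ 25, so +4): 27 + 4 = 31.
Final offense level: 31.
Criminal history: 18 prior points → Category V (16+).
Level 31 falls in the 31 band.
Grid: Level 31 × Category V = 216-248 weeks.

216-248 weeks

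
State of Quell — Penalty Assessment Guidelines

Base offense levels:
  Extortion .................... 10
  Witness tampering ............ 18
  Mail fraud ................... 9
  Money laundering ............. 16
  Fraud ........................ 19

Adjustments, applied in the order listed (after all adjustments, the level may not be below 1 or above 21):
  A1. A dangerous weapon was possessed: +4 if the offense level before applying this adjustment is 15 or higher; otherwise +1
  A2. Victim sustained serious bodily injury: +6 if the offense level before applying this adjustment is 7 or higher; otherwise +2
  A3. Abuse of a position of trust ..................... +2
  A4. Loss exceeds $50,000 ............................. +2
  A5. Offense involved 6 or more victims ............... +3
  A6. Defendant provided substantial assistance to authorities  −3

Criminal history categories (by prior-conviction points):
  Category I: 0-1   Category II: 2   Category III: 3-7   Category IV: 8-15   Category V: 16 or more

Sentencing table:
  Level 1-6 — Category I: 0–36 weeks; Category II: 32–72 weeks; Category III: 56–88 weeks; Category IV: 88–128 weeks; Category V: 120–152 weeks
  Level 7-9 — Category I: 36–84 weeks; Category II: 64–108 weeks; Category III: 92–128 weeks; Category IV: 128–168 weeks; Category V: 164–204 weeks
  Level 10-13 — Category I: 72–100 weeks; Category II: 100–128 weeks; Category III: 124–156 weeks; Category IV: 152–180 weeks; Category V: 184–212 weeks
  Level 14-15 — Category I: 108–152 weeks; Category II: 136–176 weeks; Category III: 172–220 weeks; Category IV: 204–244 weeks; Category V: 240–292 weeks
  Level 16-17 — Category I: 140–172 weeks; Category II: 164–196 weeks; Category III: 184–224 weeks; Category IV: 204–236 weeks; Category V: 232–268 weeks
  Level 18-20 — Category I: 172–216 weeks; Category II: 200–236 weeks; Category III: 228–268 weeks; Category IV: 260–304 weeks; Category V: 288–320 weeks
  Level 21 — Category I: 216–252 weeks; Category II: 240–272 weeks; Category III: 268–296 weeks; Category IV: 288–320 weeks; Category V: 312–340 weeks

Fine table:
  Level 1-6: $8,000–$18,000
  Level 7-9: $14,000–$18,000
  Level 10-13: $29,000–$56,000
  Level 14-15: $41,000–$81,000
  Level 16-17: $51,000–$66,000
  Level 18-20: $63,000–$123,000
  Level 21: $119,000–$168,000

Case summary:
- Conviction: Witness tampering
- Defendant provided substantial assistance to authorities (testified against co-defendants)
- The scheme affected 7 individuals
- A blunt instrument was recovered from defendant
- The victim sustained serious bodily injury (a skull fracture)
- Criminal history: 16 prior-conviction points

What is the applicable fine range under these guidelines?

Base offense level for witness tampering: 18.
A1 applies (level before this adjustment is 18 ≥ 15, so +4): 18 + 4 = 22.
A2 applies (level before this adjustment is 22 ≥ 7, so +6): 22 + 6 = 28.
A3 does not apply.
A5 applies: 28 + 3 = 31.
A6 applies: 31 − 3 = 28.
Level 28 exceeds the maximum of 21; capped at 21.
Final offense level: 21.
Level 21 falls in the 21 band.
Fine table: Level 21 → $119,000–$168,000.

$119,000–$168,000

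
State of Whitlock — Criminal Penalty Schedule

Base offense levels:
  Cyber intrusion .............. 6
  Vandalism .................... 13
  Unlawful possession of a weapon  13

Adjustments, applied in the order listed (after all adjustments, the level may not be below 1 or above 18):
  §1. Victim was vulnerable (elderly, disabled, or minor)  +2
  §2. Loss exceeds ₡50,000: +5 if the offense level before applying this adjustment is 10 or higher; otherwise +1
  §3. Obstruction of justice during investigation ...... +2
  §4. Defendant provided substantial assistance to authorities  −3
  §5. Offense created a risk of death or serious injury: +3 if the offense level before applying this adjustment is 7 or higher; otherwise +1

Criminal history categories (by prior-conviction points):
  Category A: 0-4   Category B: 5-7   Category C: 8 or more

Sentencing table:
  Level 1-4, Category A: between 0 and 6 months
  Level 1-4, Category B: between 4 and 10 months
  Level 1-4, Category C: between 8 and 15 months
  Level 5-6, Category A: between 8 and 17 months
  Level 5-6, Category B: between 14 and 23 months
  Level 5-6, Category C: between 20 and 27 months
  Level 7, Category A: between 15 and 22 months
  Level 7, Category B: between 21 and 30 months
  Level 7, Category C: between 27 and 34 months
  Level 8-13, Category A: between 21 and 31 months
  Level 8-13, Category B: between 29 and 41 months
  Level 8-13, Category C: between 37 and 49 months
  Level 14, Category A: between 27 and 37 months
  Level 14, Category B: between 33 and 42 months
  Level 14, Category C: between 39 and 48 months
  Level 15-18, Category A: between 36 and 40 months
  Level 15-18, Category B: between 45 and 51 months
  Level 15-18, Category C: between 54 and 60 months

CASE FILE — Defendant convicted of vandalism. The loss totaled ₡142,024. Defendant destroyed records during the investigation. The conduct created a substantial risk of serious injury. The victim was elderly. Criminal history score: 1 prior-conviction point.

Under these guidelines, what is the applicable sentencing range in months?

36-40 months

Base offense level for vandalism: 13.
§1 applies: 13 + 2 = 15.
§2 applies (level before this adjustment is 15 ≥ 10, so +5): 15 + 5 = 20.
§3 applies: 20 + 2 = 22.
§5 applies (level before this adjustment is 22 ≥ 7, so +3): 22 + 3 = 25.
Level 25 exceeds the maximum of 18; capped at 18.
Final offense level: 18.
Criminal history: 1 prior point → Category A (0-4).
Level 18 falls in the 15-18 band.
Grid: Level 15-18 × Category A = 36-40 months.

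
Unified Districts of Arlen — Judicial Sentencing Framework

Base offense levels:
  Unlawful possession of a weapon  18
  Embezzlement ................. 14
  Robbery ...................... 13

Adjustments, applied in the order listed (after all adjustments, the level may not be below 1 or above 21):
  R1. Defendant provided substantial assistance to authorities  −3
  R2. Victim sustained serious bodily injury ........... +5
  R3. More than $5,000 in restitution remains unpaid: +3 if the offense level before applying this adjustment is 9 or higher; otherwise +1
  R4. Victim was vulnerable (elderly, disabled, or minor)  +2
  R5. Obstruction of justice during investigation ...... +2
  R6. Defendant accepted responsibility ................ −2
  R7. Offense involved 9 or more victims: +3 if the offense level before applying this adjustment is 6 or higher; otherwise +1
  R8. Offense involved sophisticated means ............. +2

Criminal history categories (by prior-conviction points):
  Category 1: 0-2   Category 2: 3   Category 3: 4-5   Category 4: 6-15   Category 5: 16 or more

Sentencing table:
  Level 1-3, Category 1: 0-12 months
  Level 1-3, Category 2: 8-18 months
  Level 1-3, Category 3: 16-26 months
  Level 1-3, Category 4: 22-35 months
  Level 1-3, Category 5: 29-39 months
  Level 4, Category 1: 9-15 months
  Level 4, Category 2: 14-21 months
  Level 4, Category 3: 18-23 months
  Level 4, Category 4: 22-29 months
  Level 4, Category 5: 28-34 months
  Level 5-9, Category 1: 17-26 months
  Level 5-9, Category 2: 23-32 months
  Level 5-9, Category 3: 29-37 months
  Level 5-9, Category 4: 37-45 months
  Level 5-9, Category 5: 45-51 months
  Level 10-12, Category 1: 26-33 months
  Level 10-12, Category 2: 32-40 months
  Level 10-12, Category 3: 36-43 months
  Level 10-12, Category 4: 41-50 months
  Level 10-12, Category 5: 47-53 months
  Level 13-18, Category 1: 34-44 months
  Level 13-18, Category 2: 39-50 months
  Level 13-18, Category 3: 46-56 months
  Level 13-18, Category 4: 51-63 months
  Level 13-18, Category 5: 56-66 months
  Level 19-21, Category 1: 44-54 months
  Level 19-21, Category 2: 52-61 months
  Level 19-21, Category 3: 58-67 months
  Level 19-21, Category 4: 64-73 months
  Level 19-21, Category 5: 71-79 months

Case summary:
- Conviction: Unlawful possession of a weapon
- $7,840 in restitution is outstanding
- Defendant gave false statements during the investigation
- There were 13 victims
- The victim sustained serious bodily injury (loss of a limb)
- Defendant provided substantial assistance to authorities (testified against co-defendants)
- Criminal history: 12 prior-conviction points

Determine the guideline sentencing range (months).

64-73 months

Base offense level for unlawful possession of a weapon: 18.
R1 applies: 18 − 3 = 15.
R2 applies: 15 + 5 = 20.
R3 applies (level before this adjustment is 20 ≥ 9, so +3): 20 + 3 = 23.
R5 applies: 23 + 2 = 25.
R6 does not apply.
R7 applies (level before this adjustment is 25 ≥ 6, so +3): 25 + 3 = 28.
Level 28 exceeds the maximum of 21; capped at 21.
Final offense level: 21.
Criminal history: 12 prior points → Category 4 (6-15).
Level 21 falls in the 19-21 band.
Grid: Level 19-21 × Category 4 = 64-73 months.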